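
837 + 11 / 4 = 3359/4 = 839.75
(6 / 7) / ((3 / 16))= 32/7 = 4.57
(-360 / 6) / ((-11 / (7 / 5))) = 84/11 = 7.64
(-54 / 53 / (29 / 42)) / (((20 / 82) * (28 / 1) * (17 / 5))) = -3321/52258 = -0.06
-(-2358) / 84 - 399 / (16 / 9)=-21993/112 = -196.37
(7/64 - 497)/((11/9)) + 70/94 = -1220653/3008 = -405.80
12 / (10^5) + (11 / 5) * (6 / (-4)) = -3.30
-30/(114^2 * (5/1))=-1/2166 = 0.00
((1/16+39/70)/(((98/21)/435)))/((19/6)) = 18.24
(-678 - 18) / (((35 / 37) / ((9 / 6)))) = -38628/35 = -1103.66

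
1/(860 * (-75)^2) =1/4837500 = 0.00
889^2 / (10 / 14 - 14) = -5532247/93 = -59486.53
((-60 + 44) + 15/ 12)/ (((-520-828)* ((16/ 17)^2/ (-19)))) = -323969/1380352 = -0.23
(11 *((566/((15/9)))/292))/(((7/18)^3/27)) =735278148/125195 = 5873.06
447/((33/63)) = 9387/11 = 853.36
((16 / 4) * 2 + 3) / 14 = 11/14 = 0.79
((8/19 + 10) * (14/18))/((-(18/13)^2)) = -13013/3078 = -4.23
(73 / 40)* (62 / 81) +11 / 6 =5233/1620 = 3.23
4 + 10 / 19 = 86/19 = 4.53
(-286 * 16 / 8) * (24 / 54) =-2288/9 = -254.22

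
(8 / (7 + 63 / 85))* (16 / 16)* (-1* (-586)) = 199240/329 = 605.59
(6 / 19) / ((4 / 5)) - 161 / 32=-2819/608 = -4.64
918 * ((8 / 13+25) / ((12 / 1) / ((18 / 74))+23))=917082/2821 = 325.09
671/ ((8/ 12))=2013/2 = 1006.50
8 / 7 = 1.14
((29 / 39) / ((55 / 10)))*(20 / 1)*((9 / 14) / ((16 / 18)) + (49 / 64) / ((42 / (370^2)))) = 22112645/3276 = 6749.89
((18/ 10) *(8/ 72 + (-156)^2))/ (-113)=-43805/113 = -387.65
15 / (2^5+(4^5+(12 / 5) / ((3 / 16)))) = 0.01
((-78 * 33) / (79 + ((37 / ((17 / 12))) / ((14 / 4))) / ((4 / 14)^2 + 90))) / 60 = -16095651/29671090 = -0.54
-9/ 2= -4.50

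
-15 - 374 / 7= -479/7 = -68.43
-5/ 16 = -0.31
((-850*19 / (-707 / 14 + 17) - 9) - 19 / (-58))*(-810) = -383467.88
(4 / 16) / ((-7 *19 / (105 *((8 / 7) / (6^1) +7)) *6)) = -755/3192 = -0.24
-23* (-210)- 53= 4777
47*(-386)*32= -580544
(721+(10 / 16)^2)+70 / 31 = 1435719/1984 = 723.65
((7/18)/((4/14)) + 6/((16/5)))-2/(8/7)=107/72 = 1.49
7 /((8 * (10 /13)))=91/80 = 1.14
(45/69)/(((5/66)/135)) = 1162.17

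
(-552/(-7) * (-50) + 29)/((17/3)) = -690.68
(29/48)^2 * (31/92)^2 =808201/19501056 = 0.04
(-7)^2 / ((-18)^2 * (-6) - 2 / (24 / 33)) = -196/7787 = -0.03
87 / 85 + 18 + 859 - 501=32047/85 = 377.02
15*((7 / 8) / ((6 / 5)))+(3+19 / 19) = 239/16 = 14.94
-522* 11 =-5742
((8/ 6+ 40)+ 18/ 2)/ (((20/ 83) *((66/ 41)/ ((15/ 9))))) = 513853/2376 = 216.27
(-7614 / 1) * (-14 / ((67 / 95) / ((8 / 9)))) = 9001440/67 = 134349.85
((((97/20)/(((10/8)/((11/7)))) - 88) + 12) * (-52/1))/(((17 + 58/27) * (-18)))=-10.55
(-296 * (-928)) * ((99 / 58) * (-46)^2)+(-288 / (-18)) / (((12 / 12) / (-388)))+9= 992110025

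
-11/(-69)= 11/69 = 0.16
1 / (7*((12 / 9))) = 3/28 = 0.11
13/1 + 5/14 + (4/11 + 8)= 3345/154 = 21.72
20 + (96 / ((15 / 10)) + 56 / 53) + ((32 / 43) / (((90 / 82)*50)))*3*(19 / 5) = 364118092/4273125 = 85.21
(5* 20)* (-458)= -45800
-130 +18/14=-901/7 = -128.71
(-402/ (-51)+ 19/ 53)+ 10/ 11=90685/9911 = 9.15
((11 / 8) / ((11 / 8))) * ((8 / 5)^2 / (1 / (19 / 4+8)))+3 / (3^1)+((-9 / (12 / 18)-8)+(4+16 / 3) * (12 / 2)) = 3407/50 = 68.14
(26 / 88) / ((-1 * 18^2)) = -13/14256 = 0.00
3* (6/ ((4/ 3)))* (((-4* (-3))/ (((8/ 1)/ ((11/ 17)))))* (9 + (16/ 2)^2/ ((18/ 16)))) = 58707/68 = 863.34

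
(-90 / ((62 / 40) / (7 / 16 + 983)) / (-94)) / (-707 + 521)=-3.27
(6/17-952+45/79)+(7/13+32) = -16036772/17459 = -918.54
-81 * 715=-57915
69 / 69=1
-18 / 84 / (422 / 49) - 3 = -2553/844 = -3.02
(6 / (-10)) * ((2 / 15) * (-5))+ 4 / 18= 28/45 = 0.62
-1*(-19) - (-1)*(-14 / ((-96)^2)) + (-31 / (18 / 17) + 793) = 400753/512 = 782.72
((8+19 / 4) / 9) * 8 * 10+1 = 343/3 = 114.33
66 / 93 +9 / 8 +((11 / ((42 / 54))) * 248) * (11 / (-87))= -22233587/50344 = -441.63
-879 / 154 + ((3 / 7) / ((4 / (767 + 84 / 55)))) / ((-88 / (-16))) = 9.26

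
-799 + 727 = -72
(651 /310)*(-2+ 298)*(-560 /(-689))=348096/689 = 505.22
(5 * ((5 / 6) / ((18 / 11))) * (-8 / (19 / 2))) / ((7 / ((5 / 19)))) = -0.08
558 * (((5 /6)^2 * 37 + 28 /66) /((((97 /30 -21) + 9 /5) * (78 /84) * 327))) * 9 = -201998790/7466173 = -27.06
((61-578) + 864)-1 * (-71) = 418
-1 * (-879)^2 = -772641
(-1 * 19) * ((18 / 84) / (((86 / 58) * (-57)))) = 29/602 = 0.05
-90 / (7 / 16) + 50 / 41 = -58690/287 = -204.49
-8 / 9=-0.89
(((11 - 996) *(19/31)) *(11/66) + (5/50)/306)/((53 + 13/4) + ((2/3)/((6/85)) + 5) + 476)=-9544619/51859435 = -0.18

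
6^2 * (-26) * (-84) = 78624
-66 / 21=-22/7 = -3.14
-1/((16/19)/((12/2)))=-57/8 = -7.12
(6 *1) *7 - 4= 38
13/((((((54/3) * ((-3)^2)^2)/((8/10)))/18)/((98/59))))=5096/23895 = 0.21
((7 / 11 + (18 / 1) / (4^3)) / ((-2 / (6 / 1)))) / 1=-2.75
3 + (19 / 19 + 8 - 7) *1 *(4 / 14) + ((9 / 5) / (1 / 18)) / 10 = 1192/175 = 6.81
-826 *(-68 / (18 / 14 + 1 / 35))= 982940/23 = 42736.52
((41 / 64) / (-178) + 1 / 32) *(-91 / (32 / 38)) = -544635/182272 = -2.99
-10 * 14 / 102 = -70/51 = -1.37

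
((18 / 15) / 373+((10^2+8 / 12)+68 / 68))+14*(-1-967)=-75254597/5595 = -13450.33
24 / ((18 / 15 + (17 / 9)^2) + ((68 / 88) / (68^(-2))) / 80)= 0.49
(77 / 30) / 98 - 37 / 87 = -4861/12180 = -0.40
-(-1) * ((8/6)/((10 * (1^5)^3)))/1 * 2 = 4/15 = 0.27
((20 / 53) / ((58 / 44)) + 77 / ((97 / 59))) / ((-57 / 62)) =-51.25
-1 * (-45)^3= 91125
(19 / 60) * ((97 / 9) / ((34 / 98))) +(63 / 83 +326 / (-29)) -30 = -677139431/22096260 = -30.64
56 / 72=7/9 = 0.78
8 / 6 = 4/3 = 1.33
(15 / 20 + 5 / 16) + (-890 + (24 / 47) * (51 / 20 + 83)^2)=53548479/18800 = 2848.32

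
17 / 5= 3.40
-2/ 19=-0.11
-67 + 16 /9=-587/9 = -65.22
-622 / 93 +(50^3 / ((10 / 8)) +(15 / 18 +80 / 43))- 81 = 266373405/2666 = 99915.01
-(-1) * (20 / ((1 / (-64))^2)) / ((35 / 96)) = 1572864/7 = 224694.86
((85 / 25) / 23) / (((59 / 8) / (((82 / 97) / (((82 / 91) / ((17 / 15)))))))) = 210392/9872175 = 0.02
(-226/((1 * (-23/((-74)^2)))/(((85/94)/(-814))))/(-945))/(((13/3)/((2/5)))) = 284308/48693645 = 0.01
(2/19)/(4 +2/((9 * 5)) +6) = 45/4294 = 0.01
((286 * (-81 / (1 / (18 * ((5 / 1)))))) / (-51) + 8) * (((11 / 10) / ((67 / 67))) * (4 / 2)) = 7646276/85 = 89956.19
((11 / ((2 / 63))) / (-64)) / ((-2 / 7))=4851/256 = 18.95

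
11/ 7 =1.57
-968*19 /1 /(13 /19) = -349448/13 = -26880.62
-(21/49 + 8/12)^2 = -529/441 = -1.20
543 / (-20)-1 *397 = -8483/20 = -424.15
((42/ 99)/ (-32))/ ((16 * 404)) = -7/3412992 = 0.00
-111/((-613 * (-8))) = -111/4904 = -0.02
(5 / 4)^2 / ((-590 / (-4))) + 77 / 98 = 2631/3304 = 0.80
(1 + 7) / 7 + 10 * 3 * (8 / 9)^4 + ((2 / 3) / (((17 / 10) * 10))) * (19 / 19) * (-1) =5161466/260253 = 19.83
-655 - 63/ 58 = -38053/58 = -656.09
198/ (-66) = -3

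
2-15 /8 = 1/8 = 0.12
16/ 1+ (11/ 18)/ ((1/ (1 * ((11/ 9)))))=2713/162 = 16.75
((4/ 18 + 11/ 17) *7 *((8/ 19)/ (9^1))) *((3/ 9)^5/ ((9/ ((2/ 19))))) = 784/57218481 = 0.00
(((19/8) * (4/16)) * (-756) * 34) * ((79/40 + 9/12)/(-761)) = 6654123/121760 = 54.65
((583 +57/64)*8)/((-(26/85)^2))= -269991025/5408 = -49924.38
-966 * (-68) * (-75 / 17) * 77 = -22314600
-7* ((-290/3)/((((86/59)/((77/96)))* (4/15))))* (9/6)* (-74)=-853061825/5504 = -154989.43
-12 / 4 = -3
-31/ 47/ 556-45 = -1175971/26132 = -45.00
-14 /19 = -0.74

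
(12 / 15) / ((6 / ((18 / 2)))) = 6/5 = 1.20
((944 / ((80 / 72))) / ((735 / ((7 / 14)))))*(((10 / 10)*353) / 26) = 124962/15925 = 7.85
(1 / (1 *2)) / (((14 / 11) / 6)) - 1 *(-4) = 89/14 = 6.36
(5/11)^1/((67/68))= 340/737 = 0.46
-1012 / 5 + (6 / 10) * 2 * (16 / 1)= -916/5 = -183.20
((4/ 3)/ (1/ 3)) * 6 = 24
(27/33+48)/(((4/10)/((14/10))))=3759/22 = 170.86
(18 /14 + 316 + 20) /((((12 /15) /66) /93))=2587824.64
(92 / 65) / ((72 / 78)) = 23/15 = 1.53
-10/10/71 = -1/71 = -0.01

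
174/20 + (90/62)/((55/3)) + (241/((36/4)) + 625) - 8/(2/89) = 9346853/30690 = 304.56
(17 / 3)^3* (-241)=-1184033/27 = -43853.07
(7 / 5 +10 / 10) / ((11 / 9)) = 108/55 = 1.96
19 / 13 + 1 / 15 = 298/195 = 1.53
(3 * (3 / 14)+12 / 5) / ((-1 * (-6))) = 71/140 = 0.51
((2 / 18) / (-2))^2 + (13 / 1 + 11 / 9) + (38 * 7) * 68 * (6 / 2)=17586145/324 = 54278.23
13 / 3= 4.33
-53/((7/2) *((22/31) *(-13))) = 1643/1001 = 1.64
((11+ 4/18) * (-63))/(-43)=707/43 = 16.44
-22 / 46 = -11/23 = -0.48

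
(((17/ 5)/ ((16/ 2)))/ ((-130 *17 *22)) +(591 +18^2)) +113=117603199/114400 = 1028.00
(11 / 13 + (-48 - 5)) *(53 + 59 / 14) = -271539/91 = -2983.95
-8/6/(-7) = 4/21 = 0.19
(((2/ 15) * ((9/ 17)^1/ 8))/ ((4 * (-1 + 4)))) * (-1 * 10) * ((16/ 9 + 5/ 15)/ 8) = -19/9792 = 0.00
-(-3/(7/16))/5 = 48/35 = 1.37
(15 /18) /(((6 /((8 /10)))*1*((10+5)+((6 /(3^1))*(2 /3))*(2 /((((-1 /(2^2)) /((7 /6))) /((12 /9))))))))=-3/43 = -0.07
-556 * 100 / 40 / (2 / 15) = -10425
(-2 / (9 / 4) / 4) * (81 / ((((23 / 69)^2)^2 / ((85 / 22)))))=-61965/11 = -5633.18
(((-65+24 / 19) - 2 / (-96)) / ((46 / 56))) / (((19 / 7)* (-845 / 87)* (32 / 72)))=743156001/112256560 = 6.62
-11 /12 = -0.92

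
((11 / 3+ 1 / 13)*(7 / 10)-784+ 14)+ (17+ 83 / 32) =-747.79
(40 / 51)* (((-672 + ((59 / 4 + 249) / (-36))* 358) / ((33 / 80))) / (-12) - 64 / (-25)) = 119070692/227205 = 524.07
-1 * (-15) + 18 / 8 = 69/4 = 17.25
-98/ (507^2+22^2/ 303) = -29694/77886331 = 0.00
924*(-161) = -148764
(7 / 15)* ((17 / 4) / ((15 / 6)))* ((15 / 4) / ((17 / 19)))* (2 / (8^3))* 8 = 133/1280 = 0.10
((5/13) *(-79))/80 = -79/208 = -0.38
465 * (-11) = -5115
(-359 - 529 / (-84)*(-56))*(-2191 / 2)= 4677785/6 = 779630.83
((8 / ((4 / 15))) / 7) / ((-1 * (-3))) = 10/7 = 1.43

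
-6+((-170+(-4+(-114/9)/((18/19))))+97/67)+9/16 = -5538727/28944 = -191.36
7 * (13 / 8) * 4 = 91/2 = 45.50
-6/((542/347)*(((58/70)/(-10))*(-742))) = -26025/416527 = -0.06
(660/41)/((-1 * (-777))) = 220/10619 = 0.02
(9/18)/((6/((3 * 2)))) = 1/2 = 0.50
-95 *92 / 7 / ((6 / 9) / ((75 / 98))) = -491625/343 = -1433.31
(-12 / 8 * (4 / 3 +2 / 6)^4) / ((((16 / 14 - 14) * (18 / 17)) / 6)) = 14875/2916 = 5.10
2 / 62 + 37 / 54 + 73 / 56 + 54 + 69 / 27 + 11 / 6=2831533/46872 = 60.41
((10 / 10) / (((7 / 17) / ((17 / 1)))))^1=289/7 = 41.29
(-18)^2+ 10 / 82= 13289/41 = 324.12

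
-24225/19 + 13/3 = -3812/3 = -1270.67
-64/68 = -16/17 = -0.94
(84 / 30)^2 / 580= 49/3625 = 0.01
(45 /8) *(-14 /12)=-105/16 = -6.56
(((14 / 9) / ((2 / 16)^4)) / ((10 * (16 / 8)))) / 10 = 7168/225 = 31.86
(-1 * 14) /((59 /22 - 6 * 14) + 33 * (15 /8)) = 1232/1711 = 0.72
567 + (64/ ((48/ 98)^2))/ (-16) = 79247/144 = 550.33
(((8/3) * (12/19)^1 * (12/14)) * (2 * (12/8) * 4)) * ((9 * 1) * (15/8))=38880/133 = 292.33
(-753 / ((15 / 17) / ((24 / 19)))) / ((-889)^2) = -102408/75080495 = 0.00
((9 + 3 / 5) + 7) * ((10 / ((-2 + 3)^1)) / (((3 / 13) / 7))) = 15106/3 = 5035.33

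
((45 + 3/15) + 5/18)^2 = 16752649/8100 = 2068.23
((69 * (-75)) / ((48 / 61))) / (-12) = 35075/64 = 548.05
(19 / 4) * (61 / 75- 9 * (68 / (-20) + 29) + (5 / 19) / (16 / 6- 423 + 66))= -86943317/79725 = -1090.54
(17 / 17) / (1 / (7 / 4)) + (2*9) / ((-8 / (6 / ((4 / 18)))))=-59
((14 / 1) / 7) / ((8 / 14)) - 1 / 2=3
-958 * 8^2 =-61312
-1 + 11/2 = 9/2 = 4.50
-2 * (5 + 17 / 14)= -87/7 = -12.43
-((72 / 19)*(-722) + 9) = 2727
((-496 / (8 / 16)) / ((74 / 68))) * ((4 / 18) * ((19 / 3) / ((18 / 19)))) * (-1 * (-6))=-24351616/2997 = -8125.33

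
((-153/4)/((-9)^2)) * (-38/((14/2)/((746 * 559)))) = 67347761/63 = 1069012.08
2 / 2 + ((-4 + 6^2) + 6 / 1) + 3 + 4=46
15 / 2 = 7.50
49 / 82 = 0.60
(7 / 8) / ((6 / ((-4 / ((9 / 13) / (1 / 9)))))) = -91/972 = -0.09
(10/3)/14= 5/21 = 0.24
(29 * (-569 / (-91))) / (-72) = -16501/6552 = -2.52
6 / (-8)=-3/4 = -0.75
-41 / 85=-0.48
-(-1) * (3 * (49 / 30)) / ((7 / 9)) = 63/10 = 6.30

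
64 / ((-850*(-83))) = 32/35275 = 0.00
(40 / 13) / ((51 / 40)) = 1600/663 = 2.41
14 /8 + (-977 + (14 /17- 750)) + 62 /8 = -58367/34 = -1716.68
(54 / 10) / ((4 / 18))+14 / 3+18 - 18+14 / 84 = 437/15 = 29.13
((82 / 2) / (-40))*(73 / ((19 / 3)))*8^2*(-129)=9266328/95 = 97540.29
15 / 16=0.94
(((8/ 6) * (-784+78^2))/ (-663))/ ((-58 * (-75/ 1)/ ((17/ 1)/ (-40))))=53/50895 = 0.00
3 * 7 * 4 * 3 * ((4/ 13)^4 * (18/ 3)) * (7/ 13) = 2709504/371293 = 7.30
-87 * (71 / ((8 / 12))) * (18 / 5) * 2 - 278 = -334948/5 = -66989.60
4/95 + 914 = 86834/95 = 914.04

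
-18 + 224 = 206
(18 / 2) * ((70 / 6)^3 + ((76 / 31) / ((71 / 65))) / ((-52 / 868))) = 2972305/213 = 13954.48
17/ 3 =5.67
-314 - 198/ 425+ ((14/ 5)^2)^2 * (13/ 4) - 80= -2068716/10625 = -194.70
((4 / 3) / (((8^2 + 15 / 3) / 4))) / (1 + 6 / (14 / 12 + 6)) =688/16353 = 0.04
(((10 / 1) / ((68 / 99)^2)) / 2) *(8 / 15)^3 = 11616/7225 = 1.61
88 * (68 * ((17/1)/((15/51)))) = 1729376/5 = 345875.20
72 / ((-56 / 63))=-81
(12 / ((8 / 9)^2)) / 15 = 81/80 = 1.01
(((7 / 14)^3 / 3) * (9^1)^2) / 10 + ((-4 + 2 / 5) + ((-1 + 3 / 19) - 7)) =-16879/1520 = -11.10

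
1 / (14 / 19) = 19/14 = 1.36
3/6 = 0.50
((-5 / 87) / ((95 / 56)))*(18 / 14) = -24/551 = -0.04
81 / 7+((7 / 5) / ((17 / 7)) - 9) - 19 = -9432/595 = -15.85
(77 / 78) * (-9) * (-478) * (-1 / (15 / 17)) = -312851/65 = -4813.09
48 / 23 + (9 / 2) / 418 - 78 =-1459449/19228 = -75.90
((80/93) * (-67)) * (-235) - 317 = 1230119/93 = 13227.09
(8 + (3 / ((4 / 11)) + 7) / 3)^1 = 13.08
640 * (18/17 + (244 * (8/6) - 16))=10131200/51 = 198650.98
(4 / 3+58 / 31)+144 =13690/93 = 147.20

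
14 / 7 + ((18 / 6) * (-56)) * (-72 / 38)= 6086/19 = 320.32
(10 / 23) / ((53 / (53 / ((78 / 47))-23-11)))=-35/2067 = -0.02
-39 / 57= -13/19 = -0.68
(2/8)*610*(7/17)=2135/34 = 62.79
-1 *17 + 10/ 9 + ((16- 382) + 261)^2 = 99082/9 = 11009.11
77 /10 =7.70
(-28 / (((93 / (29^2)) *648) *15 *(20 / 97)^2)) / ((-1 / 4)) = 55390783/22599000 = 2.45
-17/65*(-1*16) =272/65 = 4.18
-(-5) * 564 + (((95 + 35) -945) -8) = 1997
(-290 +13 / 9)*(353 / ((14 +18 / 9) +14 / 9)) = -916741/158 = -5802.16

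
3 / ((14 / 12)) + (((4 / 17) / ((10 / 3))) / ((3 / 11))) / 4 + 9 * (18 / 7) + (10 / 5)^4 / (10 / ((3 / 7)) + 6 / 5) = 723421/27370 = 26.43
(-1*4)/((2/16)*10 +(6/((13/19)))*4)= -208/1889 = -0.11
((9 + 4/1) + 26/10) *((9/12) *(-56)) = -3276/5 = -655.20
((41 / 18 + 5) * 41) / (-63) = -5371/1134 = -4.74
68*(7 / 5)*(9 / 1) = 4284/5 = 856.80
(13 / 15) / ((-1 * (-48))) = 13/720 = 0.02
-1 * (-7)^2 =-49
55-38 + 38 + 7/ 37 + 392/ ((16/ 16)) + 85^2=283871/37 = 7672.19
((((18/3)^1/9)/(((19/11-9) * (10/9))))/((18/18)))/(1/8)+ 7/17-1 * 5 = -4461/850 = -5.25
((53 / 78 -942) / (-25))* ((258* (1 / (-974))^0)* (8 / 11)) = 25257512/3575 = 7065.04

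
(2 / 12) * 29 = 29/6 = 4.83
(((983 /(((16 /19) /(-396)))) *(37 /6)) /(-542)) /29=22804617/125744 = 181.36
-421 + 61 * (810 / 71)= 19519/71 = 274.92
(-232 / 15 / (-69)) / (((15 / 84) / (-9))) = -6496/575 = -11.30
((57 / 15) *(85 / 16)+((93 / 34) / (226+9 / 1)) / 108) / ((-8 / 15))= -11613527/306816 = -37.85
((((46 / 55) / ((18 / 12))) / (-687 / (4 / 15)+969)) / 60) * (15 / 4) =-23/1060785 = 0.00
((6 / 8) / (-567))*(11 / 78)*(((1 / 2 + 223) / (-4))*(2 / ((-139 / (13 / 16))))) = -1639/13450752 = 0.00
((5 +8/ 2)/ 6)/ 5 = 3/10 = 0.30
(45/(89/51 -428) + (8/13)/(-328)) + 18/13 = 14798408/11586887 = 1.28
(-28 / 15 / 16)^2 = 49/3600 = 0.01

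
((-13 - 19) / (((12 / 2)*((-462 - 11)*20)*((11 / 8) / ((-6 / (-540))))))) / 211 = 16/741037275 = 0.00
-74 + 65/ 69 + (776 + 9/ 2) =97627/138 = 707.44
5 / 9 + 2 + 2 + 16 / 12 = 53/9 = 5.89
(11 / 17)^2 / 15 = 121/4335 = 0.03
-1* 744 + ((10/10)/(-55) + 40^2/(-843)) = -34584403/46365 = -745.92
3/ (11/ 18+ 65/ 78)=27/13 = 2.08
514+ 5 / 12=6173/12 = 514.42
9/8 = 1.12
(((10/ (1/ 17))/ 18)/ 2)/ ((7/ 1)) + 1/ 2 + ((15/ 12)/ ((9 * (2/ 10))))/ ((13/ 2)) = 2099/1638 = 1.28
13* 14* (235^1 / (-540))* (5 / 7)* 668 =-1020370/27 = -37791.48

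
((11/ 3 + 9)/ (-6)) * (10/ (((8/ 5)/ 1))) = -475/36 = -13.19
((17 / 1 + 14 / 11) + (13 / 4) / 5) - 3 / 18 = 12379/660 = 18.76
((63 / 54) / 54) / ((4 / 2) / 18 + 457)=7/148104 = 0.00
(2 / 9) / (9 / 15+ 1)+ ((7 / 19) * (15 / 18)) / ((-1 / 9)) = -2.62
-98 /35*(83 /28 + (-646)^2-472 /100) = -292119971/250 = -1168479.88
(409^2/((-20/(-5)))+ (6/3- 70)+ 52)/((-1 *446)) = -167217/1784 = -93.73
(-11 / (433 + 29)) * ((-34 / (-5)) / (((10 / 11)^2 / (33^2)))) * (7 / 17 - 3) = 552.17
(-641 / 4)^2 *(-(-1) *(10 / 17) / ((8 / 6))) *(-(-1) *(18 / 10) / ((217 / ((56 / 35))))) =11093787/73780 = 150.36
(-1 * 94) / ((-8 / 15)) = 705/4 = 176.25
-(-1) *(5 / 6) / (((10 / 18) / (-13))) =-39/2 = -19.50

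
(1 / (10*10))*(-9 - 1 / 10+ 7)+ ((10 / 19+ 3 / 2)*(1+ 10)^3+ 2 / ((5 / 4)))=51273501/19000 = 2698.61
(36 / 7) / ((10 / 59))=1062/35 = 30.34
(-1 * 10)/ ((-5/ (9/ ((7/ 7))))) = 18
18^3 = 5832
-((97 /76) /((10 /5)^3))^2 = -9409/369664 = -0.03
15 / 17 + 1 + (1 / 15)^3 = 108017/57375 = 1.88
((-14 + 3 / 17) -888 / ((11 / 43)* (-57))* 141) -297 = 29404660/3553 = 8276.01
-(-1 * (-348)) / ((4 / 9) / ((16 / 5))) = -12528/5 = -2505.60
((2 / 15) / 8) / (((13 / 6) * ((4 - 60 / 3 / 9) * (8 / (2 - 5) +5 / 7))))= -189/85280 = 0.00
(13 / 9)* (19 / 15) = 1.83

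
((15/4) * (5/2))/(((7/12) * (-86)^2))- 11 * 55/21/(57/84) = -250563655/5902008 = -42.45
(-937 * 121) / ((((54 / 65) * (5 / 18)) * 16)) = -1473901/48 = -30706.27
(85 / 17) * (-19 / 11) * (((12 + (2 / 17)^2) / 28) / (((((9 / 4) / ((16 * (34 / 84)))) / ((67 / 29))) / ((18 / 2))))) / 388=-6314080/11046651 = -0.57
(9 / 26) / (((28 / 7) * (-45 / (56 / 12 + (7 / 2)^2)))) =-203/6240 = -0.03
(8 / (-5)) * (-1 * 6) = 48/5 = 9.60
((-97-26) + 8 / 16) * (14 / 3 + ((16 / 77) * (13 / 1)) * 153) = -1689625/33 = -51200.76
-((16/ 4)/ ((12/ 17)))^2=-289/9 = -32.11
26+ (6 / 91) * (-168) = 194/13 = 14.92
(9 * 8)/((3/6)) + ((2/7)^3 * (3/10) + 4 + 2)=257262/1715 = 150.01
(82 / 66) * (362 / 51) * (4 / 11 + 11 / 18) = 1432253/166617 = 8.60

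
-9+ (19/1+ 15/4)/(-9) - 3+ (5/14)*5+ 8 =-4.74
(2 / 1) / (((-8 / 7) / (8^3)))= -896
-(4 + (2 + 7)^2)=-85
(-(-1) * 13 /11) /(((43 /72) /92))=86112/473 = 182.05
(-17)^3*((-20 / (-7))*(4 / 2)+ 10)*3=-1621290/7 = -231612.86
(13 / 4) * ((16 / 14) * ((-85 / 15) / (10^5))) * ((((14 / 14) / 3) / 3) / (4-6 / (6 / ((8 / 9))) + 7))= -17/7350000 = 0.00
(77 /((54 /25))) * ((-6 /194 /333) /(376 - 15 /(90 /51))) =-55/6104889 = 0.00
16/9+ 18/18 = 25/9 = 2.78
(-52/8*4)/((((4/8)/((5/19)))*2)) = -130/19 = -6.84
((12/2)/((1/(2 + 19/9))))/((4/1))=37/6 = 6.17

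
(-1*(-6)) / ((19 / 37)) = 222/19 = 11.68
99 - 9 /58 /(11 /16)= 31509/319 = 98.77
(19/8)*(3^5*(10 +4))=32319/4 = 8079.75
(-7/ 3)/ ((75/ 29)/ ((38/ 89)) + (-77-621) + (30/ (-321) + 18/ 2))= 825398/241618623 = 0.00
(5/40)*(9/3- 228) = -225/8 = -28.12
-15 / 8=-1.88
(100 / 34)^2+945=275605/289 = 953.65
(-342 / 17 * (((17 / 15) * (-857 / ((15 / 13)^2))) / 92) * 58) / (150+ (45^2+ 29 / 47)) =129335869/30411750 = 4.25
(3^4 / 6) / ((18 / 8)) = 6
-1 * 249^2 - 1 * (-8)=-61993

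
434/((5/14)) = 6076/5 = 1215.20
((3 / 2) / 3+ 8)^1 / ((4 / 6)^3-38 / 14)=-3.52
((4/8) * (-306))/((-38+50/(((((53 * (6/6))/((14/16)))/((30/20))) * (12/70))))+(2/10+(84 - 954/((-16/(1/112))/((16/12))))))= -9082080/3213317 = -2.83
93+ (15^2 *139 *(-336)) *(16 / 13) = -168133191/13 = -12933322.38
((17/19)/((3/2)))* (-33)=-374/19 = -19.68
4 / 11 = 0.36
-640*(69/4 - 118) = 64480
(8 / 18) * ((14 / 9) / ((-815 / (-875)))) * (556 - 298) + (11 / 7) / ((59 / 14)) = 49822022/259659 = 191.87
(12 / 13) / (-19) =-12/247 = -0.05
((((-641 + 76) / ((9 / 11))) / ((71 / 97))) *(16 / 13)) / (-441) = 9645680/3663387 = 2.63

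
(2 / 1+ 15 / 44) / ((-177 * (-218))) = 103/1697784 = 0.00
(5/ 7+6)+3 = 68/7 = 9.71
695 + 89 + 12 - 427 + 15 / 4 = 1491/4 = 372.75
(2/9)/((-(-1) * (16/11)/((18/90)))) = 11/360 = 0.03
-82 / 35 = -2.34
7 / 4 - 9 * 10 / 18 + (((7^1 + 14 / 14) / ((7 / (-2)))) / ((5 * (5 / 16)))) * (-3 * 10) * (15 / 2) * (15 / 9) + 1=15297/28 = 546.32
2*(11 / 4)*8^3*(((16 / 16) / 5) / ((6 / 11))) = 15488/15 = 1032.53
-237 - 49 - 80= -366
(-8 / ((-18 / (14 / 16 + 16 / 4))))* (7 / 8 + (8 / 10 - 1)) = 117/80 = 1.46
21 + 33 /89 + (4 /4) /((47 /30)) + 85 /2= 539683/8366 = 64.51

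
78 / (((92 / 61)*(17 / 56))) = 66612/391 = 170.36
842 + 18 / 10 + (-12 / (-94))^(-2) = 162929/180 = 905.16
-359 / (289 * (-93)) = 359/26877 = 0.01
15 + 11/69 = 1046/69 = 15.16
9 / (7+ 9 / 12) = 36/31 = 1.16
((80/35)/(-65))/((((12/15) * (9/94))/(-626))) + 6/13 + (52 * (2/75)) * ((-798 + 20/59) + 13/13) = -986772026/1208025 = -816.85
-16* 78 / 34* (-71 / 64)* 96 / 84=5538/119 = 46.54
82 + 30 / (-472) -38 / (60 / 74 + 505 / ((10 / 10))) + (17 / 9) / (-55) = 81.83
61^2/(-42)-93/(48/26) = -23347/168 = -138.97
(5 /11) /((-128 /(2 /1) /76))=-95/176 = -0.54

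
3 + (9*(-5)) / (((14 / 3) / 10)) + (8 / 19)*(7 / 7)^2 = -12370/133 = -93.01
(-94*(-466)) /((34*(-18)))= -10951/153 = -71.58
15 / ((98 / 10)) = 75/49 = 1.53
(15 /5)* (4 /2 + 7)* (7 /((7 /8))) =216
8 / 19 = 0.42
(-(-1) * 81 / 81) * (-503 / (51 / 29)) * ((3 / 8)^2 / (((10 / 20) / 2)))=-43761/272 = -160.89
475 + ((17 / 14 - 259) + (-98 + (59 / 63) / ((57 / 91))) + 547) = 4795489/7182 = 667.71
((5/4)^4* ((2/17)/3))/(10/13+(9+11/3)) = 8125/1140224 = 0.01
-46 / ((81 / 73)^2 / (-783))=7108886/243 = 29254.67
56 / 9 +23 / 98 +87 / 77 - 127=-1158547/9702 = -119.41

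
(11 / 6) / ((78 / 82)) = 451/234 = 1.93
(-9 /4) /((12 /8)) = -3/2 = -1.50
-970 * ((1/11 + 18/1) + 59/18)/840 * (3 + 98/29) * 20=-379626475/120582 = -3148.28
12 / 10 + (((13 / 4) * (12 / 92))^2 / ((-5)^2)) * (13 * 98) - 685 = -71377163/105800 = -674.64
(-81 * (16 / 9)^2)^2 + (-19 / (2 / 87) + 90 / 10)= 129437/2 = 64718.50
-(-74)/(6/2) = 74/3 = 24.67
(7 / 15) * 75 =35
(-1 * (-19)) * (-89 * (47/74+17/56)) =-3288995/2072 = -1587.35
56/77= 8/11 = 0.73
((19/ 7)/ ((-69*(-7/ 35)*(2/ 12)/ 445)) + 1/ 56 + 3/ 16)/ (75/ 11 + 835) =14886619/23853760 = 0.62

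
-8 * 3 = -24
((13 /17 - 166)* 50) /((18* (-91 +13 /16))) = 1123600/220779 = 5.09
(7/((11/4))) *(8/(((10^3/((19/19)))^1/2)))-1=-1319/1375 = -0.96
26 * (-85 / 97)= -2210/97 = -22.78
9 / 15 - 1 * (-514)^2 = -1320977/5 = -264195.40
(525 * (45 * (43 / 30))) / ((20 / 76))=257355/2 = 128677.50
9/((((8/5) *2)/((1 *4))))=45/4 = 11.25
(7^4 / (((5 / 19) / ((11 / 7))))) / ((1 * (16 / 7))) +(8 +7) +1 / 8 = 503019/80 = 6287.74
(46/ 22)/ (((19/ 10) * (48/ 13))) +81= 407791/5016 = 81.30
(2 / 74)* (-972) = -26.27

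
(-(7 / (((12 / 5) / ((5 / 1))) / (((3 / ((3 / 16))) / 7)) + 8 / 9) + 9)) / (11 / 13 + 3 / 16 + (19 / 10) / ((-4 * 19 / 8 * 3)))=-47427120/2983813 = -15.89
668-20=648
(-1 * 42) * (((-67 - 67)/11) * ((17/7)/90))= 2278/165 = 13.81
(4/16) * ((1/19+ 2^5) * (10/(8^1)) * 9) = 27405/304 = 90.15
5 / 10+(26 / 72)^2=817/1296 = 0.63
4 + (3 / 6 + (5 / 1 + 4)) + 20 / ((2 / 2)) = 67/2 = 33.50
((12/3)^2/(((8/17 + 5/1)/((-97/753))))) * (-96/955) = 844288/22292565 = 0.04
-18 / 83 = -0.22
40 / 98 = 0.41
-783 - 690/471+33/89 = -784.09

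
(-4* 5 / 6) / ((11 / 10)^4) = -100000/43923 = -2.28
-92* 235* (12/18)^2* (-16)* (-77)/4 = -26635840/9 = -2959537.78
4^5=1024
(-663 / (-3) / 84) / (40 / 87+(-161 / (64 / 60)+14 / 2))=-25636/1398047 = -0.02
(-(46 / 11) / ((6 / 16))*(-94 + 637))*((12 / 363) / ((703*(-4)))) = 66608/935693 = 0.07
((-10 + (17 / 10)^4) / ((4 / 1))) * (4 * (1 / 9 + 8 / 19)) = -166621/190000 = -0.88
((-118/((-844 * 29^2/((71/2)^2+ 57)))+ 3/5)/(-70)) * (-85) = 98824043/99372560 = 0.99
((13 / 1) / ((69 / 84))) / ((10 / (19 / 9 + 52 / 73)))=4.47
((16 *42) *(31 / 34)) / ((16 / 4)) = 2604/17 = 153.18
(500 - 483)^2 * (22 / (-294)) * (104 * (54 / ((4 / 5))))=-151813.47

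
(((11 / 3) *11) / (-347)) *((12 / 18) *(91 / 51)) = -22022/159273 = -0.14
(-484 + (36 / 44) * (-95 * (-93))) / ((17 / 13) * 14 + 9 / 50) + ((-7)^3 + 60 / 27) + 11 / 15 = 147361276/5948415 = 24.77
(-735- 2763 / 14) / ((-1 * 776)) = 13053/10864 = 1.20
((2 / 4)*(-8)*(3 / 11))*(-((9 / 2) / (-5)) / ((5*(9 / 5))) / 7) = -6/385 = -0.02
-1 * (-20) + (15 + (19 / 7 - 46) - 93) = -709/7 = -101.29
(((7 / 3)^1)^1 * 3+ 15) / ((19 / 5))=110/19 = 5.79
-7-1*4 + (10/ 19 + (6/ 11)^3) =-260765/25289 = -10.31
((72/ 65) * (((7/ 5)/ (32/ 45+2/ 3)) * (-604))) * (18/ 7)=-3522528/2015 = -1748.15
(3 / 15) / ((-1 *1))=-1/5 = -0.20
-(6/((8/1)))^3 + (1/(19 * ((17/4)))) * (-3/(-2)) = -8337/20672 = -0.40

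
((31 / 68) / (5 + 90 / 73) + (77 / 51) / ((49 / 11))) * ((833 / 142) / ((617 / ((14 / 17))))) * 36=5622603/48406735 = 0.12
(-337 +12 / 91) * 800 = -24524000/91 = -269494.51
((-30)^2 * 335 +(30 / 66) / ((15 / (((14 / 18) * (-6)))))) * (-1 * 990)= -298484860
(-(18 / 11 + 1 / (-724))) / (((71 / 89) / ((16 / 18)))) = -2317738/1272249 = -1.82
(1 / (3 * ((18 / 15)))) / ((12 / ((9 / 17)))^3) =15/628864 = 0.00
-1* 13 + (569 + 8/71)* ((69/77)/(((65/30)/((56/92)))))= 1322663/10153 = 130.27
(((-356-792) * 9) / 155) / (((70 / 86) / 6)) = -380808/775 = -491.37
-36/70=-18/35 = -0.51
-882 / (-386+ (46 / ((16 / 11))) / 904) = 303744/132919 = 2.29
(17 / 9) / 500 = 17/4500 = 0.00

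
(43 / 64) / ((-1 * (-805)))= 43/51520 = 0.00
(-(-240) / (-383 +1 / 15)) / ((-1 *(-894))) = -75/106982 = 0.00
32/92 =8/23 = 0.35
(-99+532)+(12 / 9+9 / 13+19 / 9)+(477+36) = 111166/117 = 950.14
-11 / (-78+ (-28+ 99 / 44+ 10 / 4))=44/405 = 0.11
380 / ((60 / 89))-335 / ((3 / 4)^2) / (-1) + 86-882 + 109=4250/9 = 472.22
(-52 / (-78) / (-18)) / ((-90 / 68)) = 0.03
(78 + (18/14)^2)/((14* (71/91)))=7.29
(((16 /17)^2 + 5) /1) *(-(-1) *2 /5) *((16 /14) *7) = 18.83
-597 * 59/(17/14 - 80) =493122/1103 = 447.07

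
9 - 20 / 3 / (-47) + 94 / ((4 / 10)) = 34424/141 = 244.14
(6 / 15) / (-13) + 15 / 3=323/65 = 4.97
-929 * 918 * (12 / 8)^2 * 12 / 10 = -11513097/5 = -2302619.40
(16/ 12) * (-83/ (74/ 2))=-332/111 = -2.99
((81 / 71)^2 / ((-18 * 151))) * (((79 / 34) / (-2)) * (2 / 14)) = 57591/724653832 = 0.00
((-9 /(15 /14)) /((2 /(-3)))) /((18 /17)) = 119/10 = 11.90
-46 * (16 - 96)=3680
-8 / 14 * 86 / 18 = -2.73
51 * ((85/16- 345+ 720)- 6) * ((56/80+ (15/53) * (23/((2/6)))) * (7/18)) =144165287/960 = 150172.17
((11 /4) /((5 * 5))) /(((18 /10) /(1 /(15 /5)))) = 11/540 = 0.02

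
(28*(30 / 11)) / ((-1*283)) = -840/3113 = -0.27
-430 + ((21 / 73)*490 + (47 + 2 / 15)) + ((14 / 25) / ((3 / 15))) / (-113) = -29935523/123735 = -241.93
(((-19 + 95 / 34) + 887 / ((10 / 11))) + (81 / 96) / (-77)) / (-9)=-200954153/1884960 = -106.61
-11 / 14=-0.79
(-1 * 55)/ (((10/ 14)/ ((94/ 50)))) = -3619/25 = -144.76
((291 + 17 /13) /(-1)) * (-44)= 167200/13 = 12861.54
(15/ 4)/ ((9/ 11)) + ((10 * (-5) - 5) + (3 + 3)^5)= 92707/12 = 7725.58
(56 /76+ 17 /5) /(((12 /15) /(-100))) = -517.11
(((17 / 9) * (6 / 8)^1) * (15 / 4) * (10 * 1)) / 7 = 425/56 = 7.59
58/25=2.32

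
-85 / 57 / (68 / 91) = -455/228 = -2.00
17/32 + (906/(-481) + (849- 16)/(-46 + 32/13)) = -89230629/4355936 = -20.48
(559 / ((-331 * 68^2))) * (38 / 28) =-10621/21427616 = 0.00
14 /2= 7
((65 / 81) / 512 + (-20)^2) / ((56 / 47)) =779676655/2322432 = 335.72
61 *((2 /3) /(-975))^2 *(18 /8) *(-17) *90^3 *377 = -19487304/65 = -299804.68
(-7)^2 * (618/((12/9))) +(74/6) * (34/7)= 956399/42 = 22771.40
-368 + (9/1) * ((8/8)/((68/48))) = -6148/17 = -361.65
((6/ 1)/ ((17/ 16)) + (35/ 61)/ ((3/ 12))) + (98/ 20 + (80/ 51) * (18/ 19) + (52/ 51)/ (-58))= 14429837/1008330 = 14.31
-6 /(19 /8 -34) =48/253 = 0.19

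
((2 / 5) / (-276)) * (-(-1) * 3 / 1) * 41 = -41/230 = -0.18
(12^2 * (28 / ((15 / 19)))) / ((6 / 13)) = 55328/5 = 11065.60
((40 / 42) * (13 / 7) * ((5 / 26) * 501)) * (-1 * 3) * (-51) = 1277550/49 = 26072.45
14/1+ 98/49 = 16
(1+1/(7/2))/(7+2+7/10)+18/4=6291/1358 = 4.63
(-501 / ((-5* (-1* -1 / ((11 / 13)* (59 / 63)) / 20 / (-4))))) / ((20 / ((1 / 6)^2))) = -108383/12285 = -8.82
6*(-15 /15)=-6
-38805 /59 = -657.71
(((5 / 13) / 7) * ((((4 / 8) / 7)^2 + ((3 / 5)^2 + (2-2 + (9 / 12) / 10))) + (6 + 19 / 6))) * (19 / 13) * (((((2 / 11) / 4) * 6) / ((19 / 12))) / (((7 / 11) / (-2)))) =-0.42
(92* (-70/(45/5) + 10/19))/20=-5704/171 = -33.36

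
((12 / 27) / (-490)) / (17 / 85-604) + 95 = 126481007/1331379 = 95.00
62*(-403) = -24986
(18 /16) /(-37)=-9/296 = -0.03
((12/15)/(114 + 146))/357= 1/116025 = 0.00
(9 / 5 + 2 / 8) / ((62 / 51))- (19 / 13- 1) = 19743/16120 = 1.22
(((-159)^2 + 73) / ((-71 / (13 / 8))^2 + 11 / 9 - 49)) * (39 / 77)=107426709/15570203 = 6.90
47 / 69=0.68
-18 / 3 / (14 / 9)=-27/7 = -3.86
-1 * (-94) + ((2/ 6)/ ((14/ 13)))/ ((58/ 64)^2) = 1666790/17661 = 94.38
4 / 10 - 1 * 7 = -33/5 = -6.60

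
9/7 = 1.29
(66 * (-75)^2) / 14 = 185625/7 = 26517.86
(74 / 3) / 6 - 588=-5255/9 = -583.89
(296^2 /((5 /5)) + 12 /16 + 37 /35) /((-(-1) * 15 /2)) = 4088831/350 = 11682.37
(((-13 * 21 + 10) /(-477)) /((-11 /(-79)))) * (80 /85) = 332432/89199 = 3.73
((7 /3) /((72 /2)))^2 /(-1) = -49/11664 = 0.00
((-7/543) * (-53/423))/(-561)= -371/128855529 = 0.00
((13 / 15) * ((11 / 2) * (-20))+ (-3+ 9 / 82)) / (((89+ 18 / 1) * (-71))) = 24163/1868862 = 0.01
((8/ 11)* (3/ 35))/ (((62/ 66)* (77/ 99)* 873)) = 72/736715 = 0.00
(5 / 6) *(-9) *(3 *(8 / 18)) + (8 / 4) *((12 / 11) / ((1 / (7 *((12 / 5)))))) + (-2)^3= 1026/55 = 18.65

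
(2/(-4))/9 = -1/18 = -0.06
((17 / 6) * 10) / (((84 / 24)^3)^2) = 5440/352947 = 0.02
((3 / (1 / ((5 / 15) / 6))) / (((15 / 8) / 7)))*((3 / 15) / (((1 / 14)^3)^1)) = 76832/225 = 341.48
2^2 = 4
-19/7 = -2.71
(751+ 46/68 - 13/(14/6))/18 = 59191/1428 = 41.45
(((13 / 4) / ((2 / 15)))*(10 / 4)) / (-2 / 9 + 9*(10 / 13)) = 114075/12544 = 9.09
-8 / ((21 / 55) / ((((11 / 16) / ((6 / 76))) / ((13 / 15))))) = -210.53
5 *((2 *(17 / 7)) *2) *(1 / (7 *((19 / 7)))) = 340/133 = 2.56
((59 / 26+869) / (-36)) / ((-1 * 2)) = 12.10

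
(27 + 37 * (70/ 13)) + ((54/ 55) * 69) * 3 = 307069/715 = 429.47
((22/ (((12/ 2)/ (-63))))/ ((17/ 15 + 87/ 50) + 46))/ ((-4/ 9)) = 155925/14662 = 10.63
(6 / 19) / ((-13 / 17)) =-102/247 = -0.41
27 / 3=9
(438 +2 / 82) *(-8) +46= -141786/41 = -3458.20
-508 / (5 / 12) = -6096/5 = -1219.20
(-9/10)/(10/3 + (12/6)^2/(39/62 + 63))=-2367/8932 = -0.27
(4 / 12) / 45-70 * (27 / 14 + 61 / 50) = -29753/135 = -220.39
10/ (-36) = -5/18 = -0.28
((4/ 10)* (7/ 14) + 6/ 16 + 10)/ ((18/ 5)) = 47/16 = 2.94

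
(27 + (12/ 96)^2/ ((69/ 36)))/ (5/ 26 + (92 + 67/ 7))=904449/3407864 = 0.27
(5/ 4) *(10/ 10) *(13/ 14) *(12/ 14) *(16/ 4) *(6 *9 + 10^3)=205530/49 = 4194.49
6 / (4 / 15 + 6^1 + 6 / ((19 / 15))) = 855/1568 = 0.55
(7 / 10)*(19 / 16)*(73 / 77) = 1387/1760 = 0.79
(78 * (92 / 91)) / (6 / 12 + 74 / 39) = 43056/1309 = 32.89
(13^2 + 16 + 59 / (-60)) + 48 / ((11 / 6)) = 210.20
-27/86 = -0.31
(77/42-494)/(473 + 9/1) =-2953/2892 = -1.02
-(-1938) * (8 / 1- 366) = -693804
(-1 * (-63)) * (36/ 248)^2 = 5103/3844 = 1.33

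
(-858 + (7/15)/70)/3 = -128699/450 = -286.00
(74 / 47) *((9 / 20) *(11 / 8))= 3663/3760 = 0.97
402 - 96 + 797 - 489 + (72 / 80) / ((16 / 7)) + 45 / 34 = 1674751/2720 = 615.72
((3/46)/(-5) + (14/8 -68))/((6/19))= -579139/2760 = -209.83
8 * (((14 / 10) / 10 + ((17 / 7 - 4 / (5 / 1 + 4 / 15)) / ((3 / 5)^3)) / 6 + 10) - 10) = 12791704/1119825 = 11.42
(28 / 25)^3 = 1.40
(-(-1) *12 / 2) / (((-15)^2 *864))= 1/32400 = 0.00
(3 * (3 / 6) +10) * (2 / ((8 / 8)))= 23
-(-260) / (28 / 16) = 148.57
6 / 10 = 3/5 = 0.60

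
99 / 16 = 6.19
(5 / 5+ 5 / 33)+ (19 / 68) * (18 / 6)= 4465/2244 = 1.99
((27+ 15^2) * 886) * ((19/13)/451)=4242168/5863 = 723.55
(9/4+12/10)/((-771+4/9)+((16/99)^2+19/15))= -676269/150790888 = 0.00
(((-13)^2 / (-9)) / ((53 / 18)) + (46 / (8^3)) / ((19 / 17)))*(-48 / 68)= 4869927/1095616 = 4.44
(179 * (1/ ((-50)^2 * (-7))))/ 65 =-179/1137500 = 0.00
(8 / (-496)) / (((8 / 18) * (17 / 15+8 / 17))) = -2295/101432 = -0.02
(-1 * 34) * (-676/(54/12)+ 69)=24854/9 = 2761.56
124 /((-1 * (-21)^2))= -124/441 = -0.28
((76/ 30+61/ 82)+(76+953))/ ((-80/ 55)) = -13966711/19680 = -709.69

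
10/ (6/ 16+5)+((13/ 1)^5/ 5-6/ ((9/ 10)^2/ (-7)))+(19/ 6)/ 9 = 74312.66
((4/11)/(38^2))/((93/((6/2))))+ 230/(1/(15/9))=141566153/369303 = 383.33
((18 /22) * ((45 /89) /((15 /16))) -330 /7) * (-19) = 6080874/6853 = 887.33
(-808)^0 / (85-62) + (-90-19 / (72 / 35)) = -164263/1656 = -99.19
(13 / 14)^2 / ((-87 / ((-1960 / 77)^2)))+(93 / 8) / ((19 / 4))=-3.97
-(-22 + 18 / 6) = 19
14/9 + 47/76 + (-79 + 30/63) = -365563/4788 = -76.35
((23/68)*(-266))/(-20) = 4.50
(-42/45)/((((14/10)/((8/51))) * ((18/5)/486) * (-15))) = 16/17 = 0.94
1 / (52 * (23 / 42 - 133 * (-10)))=21/1452958 = 0.00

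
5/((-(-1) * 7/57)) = 285/7 = 40.71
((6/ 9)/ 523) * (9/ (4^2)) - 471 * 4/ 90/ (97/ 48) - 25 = -71749961/2029240 = -35.36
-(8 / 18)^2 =-16/81 = -0.20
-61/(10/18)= -549/5 = -109.80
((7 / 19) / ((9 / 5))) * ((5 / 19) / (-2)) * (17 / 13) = -2975/84474 = -0.04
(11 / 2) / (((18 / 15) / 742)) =20405/6 = 3400.83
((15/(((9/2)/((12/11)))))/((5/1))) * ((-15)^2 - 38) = 136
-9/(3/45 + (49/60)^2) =-32400/2641 = -12.27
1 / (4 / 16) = 4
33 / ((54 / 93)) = 341/6 = 56.83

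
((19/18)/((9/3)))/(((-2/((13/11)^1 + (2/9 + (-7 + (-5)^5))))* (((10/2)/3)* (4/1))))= 5888651/71280 = 82.61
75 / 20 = 15/4 = 3.75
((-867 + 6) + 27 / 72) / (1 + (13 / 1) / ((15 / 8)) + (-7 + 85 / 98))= -477.94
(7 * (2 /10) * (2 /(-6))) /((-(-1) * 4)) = -7/60 = -0.12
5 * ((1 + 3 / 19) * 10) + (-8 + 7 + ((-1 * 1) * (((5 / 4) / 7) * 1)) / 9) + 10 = 320197/4788 = 66.87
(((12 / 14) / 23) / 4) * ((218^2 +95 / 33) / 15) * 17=26662579/53130 = 501.84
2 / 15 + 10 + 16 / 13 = 2216/195 = 11.36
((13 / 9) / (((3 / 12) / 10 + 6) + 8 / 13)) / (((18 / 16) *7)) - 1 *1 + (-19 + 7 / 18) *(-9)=652072543/3915702 = 166.53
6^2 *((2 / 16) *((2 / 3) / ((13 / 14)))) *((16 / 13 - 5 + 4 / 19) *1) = -36918/3211 = -11.50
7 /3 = 2.33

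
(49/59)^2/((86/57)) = 0.46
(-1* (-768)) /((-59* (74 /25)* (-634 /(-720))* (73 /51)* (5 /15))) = -10.47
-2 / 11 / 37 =-2/407 = 0.00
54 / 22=2.45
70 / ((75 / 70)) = 196/3 = 65.33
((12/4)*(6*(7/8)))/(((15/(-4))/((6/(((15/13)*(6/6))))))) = -546/25 = -21.84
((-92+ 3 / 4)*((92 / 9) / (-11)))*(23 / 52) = 193085/5148 = 37.51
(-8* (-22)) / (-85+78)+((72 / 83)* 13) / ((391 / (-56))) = -6078640/227171 = -26.76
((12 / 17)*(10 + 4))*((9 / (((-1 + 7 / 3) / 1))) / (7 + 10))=1134/289 = 3.92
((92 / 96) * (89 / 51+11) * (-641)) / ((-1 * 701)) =4791475/429012 = 11.17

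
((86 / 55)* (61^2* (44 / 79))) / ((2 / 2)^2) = 1280024/395 = 3240.57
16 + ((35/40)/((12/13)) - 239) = -21317/96 = -222.05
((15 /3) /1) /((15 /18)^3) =216/25 = 8.64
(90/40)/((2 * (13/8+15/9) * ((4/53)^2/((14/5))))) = 530901/3160 = 168.01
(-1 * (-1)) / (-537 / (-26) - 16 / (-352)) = 143/2960 = 0.05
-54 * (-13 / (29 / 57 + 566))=40014/32291 = 1.24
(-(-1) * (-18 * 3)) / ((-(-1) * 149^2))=-54/22201 = 0.00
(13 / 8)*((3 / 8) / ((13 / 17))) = 51/64 = 0.80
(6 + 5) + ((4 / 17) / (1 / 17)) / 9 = 103/9 = 11.44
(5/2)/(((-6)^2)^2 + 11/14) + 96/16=21793/3631 = 6.00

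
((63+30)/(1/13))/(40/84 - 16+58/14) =-25389/239 = -106.23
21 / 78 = 7/26 = 0.27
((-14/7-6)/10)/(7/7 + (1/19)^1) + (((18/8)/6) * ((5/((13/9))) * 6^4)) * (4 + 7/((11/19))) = 96772033/3575 = 27069.10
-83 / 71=-1.17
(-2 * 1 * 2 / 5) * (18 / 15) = -0.96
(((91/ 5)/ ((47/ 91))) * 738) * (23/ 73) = 140561694/17155 = 8193.63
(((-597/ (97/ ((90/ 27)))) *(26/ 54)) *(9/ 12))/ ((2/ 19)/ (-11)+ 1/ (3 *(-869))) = 213569785/286926 = 744.34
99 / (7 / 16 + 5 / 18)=14256/103 = 138.41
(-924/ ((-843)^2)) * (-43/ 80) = 3311/4737660 = 0.00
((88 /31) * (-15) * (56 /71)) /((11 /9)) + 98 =155218/2201 = 70.52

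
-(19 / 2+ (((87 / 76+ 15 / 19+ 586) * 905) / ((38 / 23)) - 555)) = -928501241/2888 = -321503.20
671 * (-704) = -472384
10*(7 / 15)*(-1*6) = -28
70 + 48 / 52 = 922/13 = 70.92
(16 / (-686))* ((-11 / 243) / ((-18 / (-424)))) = 18656/750141 = 0.02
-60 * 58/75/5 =-9.28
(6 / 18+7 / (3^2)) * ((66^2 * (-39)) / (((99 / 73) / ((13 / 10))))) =-542828/3 = -180942.67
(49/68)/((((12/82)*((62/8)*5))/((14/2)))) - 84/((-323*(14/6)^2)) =1970819/2102730 = 0.94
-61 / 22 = -2.77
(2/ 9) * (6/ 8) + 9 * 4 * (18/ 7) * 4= 370.45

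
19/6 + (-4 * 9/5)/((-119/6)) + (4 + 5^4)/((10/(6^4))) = 291033289/3570 = 81521.93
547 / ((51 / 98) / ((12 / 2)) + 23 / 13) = 1393756/4729 = 294.73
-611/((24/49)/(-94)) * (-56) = -19699862/3 = -6566620.67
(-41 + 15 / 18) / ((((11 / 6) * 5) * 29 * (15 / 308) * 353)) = -6748/767775 = -0.01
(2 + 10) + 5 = 17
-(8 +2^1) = -10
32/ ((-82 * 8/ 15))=-30/41 = -0.73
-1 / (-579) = 1/579 = 0.00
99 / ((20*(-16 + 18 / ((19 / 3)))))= -1881/5000 = -0.38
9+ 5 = 14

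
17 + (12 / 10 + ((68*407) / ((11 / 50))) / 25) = 25251/5 = 5050.20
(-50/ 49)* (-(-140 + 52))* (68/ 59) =-299200/2891 = -103.49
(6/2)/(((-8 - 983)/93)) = -279/991 = -0.28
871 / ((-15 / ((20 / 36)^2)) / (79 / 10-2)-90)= -51389/5796 = -8.87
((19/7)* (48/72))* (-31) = -1178/21 = -56.10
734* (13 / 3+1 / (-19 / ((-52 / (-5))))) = 2778.90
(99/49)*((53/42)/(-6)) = -583/1372 = -0.42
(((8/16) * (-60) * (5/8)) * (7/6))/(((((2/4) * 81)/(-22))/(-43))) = -82775/162 = -510.96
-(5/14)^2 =-25/196 = -0.13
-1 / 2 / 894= -1/1788 = 0.00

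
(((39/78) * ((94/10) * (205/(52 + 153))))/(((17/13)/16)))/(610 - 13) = 4888/50745 = 0.10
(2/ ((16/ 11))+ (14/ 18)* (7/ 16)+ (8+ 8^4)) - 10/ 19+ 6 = 11248213/2736 = 4111.19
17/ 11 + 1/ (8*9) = 1235/792 = 1.56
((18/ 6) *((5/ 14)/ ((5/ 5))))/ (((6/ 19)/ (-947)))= -89965/28 = -3213.04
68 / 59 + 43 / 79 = 7909/4661 = 1.70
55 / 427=0.13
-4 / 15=-0.27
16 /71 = 0.23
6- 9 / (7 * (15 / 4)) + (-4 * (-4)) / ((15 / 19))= 2722/105 = 25.92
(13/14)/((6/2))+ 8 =349/42 = 8.31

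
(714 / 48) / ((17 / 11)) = 77/8 = 9.62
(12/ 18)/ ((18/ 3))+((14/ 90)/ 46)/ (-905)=23127/208150 = 0.11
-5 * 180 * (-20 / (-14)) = -9000/7 = -1285.71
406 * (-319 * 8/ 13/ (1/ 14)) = -14505568/13 = -1115812.92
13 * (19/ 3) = 247/3 = 82.33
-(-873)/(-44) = -873/44 = -19.84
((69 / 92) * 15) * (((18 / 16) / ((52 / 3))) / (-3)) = -405/1664 = -0.24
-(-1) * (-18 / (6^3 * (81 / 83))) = -0.09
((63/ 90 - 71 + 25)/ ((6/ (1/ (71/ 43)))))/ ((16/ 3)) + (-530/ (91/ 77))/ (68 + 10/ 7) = -525135761/71772480 = -7.32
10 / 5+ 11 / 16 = 2.69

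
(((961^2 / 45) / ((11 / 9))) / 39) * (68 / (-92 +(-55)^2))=62799428/6291285 = 9.98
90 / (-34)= -45/17 = -2.65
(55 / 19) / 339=55/6441 = 0.01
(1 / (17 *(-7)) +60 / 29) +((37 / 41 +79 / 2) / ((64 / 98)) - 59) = 44614235/9055424 = 4.93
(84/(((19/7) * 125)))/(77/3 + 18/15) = 1764/191425 = 0.01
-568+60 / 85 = -9644/17 = -567.29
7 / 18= 0.39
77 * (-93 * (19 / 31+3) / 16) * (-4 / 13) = 6468/13 = 497.54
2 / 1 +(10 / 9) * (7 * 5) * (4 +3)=2468/9 = 274.22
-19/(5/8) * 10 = -304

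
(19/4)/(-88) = -19/352 = -0.05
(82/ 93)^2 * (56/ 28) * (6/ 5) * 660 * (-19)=-22485056/961 = -23397.56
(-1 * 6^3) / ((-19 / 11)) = 2376/19 = 125.05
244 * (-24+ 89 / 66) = -182390/33 = -5526.97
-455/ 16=-28.44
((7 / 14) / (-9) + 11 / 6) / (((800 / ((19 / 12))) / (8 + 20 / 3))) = 209/4050 = 0.05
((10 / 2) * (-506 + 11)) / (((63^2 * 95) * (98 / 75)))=-1375/273714 = -0.01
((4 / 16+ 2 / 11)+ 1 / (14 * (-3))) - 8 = -7015/924 = -7.59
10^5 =100000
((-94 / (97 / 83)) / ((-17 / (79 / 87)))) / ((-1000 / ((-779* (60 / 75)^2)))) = 960285764/448321875 = 2.14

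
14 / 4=7/2 = 3.50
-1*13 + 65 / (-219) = -2912/219 = -13.30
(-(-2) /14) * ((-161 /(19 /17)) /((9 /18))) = -782/19 = -41.16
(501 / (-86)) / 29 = -501/2494 = -0.20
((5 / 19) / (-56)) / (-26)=5/27664 = 0.00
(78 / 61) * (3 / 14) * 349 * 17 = 694161/427 = 1625.67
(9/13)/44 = 9/572 = 0.02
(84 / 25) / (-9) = -28/75 = -0.37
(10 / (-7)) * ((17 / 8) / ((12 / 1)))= -85/336 = -0.25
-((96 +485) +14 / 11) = -6405/11 = -582.27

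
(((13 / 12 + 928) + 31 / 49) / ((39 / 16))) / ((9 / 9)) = 2186692/5733 = 381.42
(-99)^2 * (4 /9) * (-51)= -222156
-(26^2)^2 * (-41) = 18736016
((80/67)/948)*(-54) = -360/5293 = -0.07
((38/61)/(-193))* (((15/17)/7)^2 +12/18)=-1101886/500152359 = 0.00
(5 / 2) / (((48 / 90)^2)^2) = 253125/8192 = 30.90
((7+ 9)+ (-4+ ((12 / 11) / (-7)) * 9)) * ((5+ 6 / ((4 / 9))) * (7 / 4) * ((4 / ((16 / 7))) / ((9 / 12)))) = 8806/11 = 800.55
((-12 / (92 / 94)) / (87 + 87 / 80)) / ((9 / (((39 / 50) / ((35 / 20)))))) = -0.01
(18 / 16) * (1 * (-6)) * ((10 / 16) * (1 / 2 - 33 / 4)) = 4185/128 = 32.70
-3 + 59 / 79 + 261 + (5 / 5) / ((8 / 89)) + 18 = 181935/632 = 287.87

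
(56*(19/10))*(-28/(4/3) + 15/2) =-7182/5 = -1436.40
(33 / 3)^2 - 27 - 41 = 53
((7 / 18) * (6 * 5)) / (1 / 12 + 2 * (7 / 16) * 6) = 35/16 = 2.19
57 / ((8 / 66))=1881/4 = 470.25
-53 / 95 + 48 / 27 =1043/855 = 1.22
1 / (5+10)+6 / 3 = 31/15 = 2.07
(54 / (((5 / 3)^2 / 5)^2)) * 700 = 122472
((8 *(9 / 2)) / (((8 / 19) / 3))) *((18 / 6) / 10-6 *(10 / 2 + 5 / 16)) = -647919/80 = -8098.99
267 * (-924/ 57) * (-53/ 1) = 4358508/19 = 229395.16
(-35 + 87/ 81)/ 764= -229/5157 = -0.04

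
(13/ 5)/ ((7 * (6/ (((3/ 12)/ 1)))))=13/840 = 0.02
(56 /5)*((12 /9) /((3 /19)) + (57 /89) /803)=60838456/643203 = 94.59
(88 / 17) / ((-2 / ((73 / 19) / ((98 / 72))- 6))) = 7656/931 = 8.22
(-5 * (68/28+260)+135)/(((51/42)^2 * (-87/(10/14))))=164800/25143 = 6.55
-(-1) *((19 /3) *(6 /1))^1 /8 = 19/4 = 4.75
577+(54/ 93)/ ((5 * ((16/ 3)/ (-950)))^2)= 1303409/992 = 1313.92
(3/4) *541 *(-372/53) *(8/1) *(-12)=14490144/53 = 273398.94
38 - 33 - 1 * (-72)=77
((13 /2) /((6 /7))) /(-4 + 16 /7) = -4.42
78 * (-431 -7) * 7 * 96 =-22958208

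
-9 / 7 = -1.29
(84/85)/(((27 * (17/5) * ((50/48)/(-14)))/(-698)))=2188928/21675 = 100.99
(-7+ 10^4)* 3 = 29979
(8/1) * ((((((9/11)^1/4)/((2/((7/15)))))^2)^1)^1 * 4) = 0.07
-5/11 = -0.45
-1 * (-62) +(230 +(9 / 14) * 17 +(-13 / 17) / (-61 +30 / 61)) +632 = 821306585/878458 = 934.94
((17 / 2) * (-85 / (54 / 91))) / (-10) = 26299/216 = 121.75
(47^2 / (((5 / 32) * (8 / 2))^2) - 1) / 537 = 47117/4475 = 10.53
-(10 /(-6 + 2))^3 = 15.62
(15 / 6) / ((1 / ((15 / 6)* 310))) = 3875/2 = 1937.50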